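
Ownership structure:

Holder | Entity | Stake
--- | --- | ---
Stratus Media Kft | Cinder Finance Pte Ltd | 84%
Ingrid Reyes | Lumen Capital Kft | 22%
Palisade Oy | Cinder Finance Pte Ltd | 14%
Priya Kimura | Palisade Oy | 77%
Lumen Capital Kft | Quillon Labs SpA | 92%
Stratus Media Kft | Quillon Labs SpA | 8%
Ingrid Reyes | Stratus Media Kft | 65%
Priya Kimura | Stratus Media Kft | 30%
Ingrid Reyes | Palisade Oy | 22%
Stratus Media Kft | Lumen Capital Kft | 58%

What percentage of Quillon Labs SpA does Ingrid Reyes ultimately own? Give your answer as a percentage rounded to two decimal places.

60.12%

Ingrid reaches Quillon along 3 paths.
Via Lumen: 22% × 92% = 20.24%.
Via Stratus → Lumen: 65% × 58% × 92% = 34.684%.
Via Stratus: 65% × 8% = 5.2%.
Total: 20.24% + 34.684% + 5.2% = 60.124%.
Rounded: 60.12%.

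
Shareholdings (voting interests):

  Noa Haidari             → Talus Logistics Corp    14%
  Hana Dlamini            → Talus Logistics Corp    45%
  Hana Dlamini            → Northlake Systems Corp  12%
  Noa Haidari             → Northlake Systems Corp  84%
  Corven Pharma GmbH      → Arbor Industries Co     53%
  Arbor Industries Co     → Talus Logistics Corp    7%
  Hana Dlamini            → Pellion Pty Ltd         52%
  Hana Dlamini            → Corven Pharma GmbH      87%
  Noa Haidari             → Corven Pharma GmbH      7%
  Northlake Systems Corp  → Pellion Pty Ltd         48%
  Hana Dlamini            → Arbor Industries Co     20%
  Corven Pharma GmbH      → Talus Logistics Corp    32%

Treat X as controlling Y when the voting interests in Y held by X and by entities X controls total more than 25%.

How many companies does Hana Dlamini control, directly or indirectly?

Hana holds 87% of Corven, so Hana controls Corven.
Hana holds 52% of Pellion, so Hana controls Pellion.
Hana and Corven together hold 20% + 53% = 73% of Arbor, so Hana controls Arbor.
Corven and Hana and Arbor together hold 32% + 45% + 7% = 84% of Talus, so Hana controls Talus.
No other company's threshold is met.
Hana controls 4 companies.

4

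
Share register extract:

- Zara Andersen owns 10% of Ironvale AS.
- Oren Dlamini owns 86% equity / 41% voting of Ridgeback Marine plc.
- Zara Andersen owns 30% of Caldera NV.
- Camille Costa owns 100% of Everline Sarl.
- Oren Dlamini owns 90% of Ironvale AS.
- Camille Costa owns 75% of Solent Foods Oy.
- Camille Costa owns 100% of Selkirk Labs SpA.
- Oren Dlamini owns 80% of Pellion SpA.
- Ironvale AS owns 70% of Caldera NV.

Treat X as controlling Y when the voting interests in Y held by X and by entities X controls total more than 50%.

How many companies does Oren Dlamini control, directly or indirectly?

3

Oren holds 90% of Ironvale, so Oren controls Ironvale.
Ironvale holds 70% of Caldera, so Oren controls Caldera.
Oren holds 80% of Pellion, so Oren controls Pellion.
No other company's threshold is met.
Oren controls 3 companies.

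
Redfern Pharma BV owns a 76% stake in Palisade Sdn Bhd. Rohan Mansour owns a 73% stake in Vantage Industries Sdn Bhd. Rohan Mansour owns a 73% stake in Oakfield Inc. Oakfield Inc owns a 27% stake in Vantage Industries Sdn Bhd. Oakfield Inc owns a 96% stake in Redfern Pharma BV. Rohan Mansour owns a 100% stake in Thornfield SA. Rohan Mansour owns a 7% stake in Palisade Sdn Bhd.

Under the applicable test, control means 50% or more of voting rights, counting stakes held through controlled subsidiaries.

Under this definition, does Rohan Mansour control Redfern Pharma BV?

Rohan holds 73% of Oakfield, so Rohan controls Oakfield.
Oakfield holds 96% of Redfern, so Rohan controls Redfern.

Yes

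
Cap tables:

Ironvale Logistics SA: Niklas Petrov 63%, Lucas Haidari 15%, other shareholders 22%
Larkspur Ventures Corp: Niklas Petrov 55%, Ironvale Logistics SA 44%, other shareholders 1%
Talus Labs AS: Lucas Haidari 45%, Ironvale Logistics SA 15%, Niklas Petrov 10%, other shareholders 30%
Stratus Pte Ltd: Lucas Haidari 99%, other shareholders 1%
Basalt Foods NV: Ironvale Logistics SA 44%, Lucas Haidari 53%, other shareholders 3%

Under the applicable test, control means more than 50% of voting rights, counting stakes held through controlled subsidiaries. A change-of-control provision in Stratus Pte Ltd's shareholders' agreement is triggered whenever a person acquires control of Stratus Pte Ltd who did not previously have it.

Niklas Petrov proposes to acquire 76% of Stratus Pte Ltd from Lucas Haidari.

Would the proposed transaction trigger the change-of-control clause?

The purchase adds only to Niklas's holdings (Lucas's stake shrinks), so Niklas is the only person who could newly come to control Stratus.
Niklas holds 63% of Ironvale, so Niklas controls Ironvale.
Niklas and Ironvale together hold 55% + 44% = 99% of Larkspur, so Niklas controls Larkspur.
Neither Niklas nor any entity Niklas controls holds any voting interest in Stratus.
So before the transaction, Niklas does not control Stratus.
After the purchase, Niklas holds 76% of Stratus directly, and Lucas's stake falls to 23%.
Niklas holds 76% of Stratus, so Niklas controls Stratus.
Niklas did not control Stratus before and does after, so the clause is triggered.

Yes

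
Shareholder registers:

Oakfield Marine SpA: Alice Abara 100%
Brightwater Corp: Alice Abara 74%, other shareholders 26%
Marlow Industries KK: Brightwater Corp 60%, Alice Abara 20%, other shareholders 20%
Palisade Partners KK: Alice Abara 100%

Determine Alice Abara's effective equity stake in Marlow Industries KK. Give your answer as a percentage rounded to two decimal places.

Alice reaches Marlow along 2 paths.
Via Brightwater: 74% × 60% = 44.4%.
Direct stake: 20% = 20%.
Total: 44.4% + 20% = 64.4%.
Rounded: 64.40%.

64.40%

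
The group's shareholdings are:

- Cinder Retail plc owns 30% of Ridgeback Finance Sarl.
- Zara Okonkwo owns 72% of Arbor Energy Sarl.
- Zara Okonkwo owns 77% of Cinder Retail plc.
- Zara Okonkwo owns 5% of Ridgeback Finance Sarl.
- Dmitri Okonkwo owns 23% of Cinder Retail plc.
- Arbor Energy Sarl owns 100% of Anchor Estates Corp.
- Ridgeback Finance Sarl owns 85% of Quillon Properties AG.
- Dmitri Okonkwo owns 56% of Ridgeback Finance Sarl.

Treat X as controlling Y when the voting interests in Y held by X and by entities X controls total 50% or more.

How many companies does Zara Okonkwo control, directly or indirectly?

3

Zara holds 77% of Cinder, so Zara controls Cinder.
Zara holds 72% of Arbor, so Zara controls Arbor.
Arbor holds 100% of Anchor, so Zara controls Anchor.
No other company's threshold is met.
Zara controls 3 companies.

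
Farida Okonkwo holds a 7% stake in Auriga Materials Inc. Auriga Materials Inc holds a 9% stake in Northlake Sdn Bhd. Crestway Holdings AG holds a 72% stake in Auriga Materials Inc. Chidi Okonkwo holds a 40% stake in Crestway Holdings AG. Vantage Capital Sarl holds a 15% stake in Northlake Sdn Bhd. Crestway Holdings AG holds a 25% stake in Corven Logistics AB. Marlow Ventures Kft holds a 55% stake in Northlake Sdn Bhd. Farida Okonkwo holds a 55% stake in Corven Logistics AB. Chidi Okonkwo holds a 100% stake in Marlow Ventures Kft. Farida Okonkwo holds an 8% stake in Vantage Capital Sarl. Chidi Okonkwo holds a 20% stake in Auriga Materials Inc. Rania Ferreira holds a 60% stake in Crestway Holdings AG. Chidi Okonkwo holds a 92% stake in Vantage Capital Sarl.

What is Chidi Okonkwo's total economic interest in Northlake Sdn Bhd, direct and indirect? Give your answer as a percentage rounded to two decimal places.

Chidi reaches Northlake along 4 paths.
Via Marlow: 100% × 55% = 55%.
Via Auriga: 20% × 9% = 1.8%.
Via Crestway → Auriga: 40% × 72% × 9% = 2.592%.
Via Vantage: 92% × 15% = 13.8%.
Total: 55% + 1.8% + 2.592% + 13.8% = 73.192%.
Rounded: 73.19%.

73.19%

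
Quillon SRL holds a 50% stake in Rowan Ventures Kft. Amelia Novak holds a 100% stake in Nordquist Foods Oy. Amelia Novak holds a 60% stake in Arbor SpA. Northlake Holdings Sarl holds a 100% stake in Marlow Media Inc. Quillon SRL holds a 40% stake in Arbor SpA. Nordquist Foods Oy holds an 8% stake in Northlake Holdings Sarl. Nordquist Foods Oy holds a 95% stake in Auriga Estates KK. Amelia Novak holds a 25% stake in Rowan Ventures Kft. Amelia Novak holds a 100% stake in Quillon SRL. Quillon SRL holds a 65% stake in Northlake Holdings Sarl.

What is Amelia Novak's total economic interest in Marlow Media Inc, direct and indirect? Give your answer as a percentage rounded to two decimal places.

Amelia reaches Marlow along 2 paths.
Via Nordquist → Northlake: 100% × 8% × 100% = 8%.
Via Quillon → Northlake: 100% × 65% × 100% = 65%.
Total: 8% + 65% = 73%.
Rounded: 73.00%.

73.00%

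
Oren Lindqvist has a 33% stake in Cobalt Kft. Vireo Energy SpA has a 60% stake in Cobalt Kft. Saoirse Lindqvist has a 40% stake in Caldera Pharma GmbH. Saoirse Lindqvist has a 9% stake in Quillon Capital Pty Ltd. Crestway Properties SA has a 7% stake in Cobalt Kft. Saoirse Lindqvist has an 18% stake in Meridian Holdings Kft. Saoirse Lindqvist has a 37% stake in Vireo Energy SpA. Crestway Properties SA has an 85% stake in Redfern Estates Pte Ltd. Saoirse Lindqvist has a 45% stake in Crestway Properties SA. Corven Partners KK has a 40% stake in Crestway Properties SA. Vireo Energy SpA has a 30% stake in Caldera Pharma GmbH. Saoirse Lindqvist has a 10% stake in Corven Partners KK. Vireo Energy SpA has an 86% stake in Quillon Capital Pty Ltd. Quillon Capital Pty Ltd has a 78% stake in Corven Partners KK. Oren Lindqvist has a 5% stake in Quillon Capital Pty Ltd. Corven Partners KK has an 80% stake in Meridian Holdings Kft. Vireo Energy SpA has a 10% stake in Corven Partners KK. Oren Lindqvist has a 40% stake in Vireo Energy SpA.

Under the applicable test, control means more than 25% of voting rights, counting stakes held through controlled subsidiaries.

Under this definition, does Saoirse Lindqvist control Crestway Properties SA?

Saoirse holds 37% of Vireo, so Saoirse controls Vireo.
Vireo and Saoirse together hold 86% + 9% = 95% of Quillon, so Saoirse controls Quillon.
Saoirse and Vireo and Quillon together hold 10% + 10% + 78% = 98% of Corven, so Saoirse controls Corven.
Corven and Saoirse together hold 40% + 45% = 85% of Crestway, so Saoirse controls Crestway.

Yes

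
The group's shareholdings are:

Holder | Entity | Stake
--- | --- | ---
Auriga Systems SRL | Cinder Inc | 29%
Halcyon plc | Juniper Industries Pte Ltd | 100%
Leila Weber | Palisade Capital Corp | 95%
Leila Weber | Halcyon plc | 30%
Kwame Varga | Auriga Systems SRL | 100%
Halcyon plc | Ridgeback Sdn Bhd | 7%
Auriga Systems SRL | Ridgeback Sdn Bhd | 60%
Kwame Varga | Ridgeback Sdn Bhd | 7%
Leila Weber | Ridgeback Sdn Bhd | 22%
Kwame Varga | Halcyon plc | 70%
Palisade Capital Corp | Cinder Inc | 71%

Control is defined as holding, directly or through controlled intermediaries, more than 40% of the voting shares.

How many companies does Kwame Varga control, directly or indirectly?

4

Kwame holds 100% of Auriga, so Kwame controls Auriga.
Kwame holds 70% of Halcyon, so Kwame controls Halcyon.
Kwame and Auriga and Halcyon together hold 7% + 60% + 7% = 74% of Ridgeback, so Kwame controls Ridgeback.
Halcyon holds 100% of Juniper, so Kwame controls Juniper.
No other company's threshold is met.
Kwame controls 4 companies.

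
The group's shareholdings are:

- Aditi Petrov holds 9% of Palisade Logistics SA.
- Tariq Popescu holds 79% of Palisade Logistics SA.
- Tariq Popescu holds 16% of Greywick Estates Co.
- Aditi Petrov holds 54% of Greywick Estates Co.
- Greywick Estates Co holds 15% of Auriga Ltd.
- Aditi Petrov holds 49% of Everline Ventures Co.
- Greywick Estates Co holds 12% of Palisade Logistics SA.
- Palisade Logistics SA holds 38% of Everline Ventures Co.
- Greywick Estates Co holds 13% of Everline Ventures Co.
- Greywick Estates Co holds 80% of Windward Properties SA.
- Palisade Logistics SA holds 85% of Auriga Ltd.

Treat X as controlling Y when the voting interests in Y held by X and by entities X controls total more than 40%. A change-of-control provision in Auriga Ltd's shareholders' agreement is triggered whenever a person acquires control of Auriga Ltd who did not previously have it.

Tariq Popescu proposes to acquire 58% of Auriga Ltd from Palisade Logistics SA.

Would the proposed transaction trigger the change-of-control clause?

No

The purchase adds only to Tariq's holdings (Palisade's stake shrinks), so Tariq is the only person who could newly come to control Auriga.
Tariq holds 79% of Palisade, so Tariq controls Palisade.
Palisade holds 85% of Auriga, so Tariq controls Auriga.
So Tariq already controls Auriga before the transaction.
After the purchase, Tariq holds 58% of Auriga directly, and Palisade's stake falls to 27%.
Tariq controlled Auriga already, so this is not a new person acquiring control; every other person's position is unchanged or reduced.
No new person acquires control, so the clause is not triggered.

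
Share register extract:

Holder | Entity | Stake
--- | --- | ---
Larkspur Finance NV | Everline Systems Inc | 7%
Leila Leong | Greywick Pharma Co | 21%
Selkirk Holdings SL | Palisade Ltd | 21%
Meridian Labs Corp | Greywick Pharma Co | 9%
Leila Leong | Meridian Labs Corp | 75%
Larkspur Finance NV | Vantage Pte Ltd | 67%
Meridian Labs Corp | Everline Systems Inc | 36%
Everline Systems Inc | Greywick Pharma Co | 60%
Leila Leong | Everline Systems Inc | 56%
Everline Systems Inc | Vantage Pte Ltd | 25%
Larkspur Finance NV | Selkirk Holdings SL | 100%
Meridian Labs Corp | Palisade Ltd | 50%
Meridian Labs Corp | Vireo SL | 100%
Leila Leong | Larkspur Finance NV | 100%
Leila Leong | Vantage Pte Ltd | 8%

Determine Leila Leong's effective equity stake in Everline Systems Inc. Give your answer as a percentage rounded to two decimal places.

90.00%

Leila reaches Everline along 3 paths.
Via Meridian: 75% × 36% = 27%.
Direct stake: 56% = 56%.
Via Larkspur: 100% × 7% = 7%.
Total: 27% + 56% + 7% = 90%.
Rounded: 90.00%.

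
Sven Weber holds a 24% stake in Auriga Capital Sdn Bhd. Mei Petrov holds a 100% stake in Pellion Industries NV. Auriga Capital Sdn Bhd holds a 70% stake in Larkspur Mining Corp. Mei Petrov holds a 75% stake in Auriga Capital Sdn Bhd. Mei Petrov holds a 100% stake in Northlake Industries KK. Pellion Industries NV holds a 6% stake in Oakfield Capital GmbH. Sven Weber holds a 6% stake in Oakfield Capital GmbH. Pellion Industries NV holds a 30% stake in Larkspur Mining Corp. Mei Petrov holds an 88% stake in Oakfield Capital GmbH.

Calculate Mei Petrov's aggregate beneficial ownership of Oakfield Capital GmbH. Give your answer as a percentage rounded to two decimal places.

Mei reaches Oakfield along 2 paths.
Direct stake: 88% = 88%.
Via Pellion: 100% × 6% = 6%.
Total: 88% + 6% = 94%.
Rounded: 94.00%.

94.00%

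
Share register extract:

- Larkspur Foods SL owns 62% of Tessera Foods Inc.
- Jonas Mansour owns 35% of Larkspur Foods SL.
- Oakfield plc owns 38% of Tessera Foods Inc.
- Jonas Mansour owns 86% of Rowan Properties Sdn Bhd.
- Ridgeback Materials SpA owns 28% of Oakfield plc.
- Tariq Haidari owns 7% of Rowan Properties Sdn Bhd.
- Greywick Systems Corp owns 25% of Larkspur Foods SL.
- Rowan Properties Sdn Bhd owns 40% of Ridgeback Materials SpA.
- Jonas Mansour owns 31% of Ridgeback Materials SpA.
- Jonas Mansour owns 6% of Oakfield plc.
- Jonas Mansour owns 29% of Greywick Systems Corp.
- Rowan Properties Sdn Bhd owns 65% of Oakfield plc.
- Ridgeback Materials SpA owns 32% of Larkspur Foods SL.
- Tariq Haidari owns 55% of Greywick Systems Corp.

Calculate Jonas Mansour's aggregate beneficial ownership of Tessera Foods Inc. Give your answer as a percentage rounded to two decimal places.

69.65%

Jonas reaches Tessera along 8 paths.
Via Rowan → Ridgeback → Larkspur: 86% × 40% × 32% × 62% = 6.82496%.
Via Ridgeback → Larkspur: 31% × 32% × 62% = 6.1504%.
Via Greywick → Larkspur: 29% × 25% × 62% = 4.495%.
Via Larkspur: 35% × 62% = 21.7%.
Via Rowan → Oakfield: 86% × 65% × 38% = 21.242%.
Via Rowan → Ridgeback → Oakfield: 86% × 40% × 28% × 38% = 3.66016%.
Via Ridgeback → Oakfield: 31% × 28% × 38% = 3.2984%.
Via Oakfield: 6% × 38% = 2.28%.
Total: 6.82496% + 6.1504% + 4.495% + 21.7% + 21.242% + 3.66016% + 3.2984% + 2.28% = 69.65092%.
Rounded: 69.65%.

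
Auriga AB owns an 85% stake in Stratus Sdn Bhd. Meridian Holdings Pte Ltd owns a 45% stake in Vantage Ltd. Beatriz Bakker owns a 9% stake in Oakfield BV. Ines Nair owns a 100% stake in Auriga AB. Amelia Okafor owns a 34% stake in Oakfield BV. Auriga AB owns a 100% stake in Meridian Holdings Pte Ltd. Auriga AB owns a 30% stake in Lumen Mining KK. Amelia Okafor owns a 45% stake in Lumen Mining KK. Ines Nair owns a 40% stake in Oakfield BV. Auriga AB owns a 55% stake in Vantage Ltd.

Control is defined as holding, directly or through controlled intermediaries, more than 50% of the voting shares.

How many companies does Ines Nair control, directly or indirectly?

4

Ines holds 100% of Auriga, so Ines controls Auriga.
Auriga holds 85% of Stratus, so Ines controls Stratus.
Auriga holds 100% of Meridian, so Ines controls Meridian.
Meridian and Auriga together hold 45% + 55% = 100% of Vantage, so Ines controls Vantage.
No other company's threshold is met.
Ines controls 4 companies.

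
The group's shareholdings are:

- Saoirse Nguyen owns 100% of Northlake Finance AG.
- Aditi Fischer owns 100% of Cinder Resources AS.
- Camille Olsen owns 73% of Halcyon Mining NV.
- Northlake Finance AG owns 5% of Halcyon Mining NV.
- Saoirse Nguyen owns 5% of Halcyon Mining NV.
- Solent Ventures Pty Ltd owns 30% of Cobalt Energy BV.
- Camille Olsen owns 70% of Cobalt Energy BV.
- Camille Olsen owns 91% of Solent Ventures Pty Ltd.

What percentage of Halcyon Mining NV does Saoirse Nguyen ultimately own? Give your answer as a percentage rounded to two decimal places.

10.00%

Saoirse reaches Halcyon along 2 paths.
Via Northlake: 100% × 5% = 5%.
Direct stake: 5% = 5%.
Total: 5% + 5% = 10%.
Rounded: 10.00%.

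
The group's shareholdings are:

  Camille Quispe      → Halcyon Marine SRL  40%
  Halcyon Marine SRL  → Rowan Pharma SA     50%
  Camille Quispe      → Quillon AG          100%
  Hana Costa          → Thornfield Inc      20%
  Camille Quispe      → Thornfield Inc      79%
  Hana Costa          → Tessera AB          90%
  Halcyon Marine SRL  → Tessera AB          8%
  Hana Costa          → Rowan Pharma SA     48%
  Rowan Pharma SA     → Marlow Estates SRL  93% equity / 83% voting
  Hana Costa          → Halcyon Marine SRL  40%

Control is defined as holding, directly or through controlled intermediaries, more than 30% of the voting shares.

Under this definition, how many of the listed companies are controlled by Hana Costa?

Hana holds 40% of Halcyon, so Hana controls Halcyon.
Halcyon and Hana together hold 50% + 48% = 98% of Rowan, so Hana controls Rowan.
Hana and Halcyon together hold 90% + 8% = 98% of Tessera, so Hana controls Tessera.
Rowan holds 83% of Marlow, so Hana controls Marlow.
No other company's threshold is met.
Hana controls 4 companies.

4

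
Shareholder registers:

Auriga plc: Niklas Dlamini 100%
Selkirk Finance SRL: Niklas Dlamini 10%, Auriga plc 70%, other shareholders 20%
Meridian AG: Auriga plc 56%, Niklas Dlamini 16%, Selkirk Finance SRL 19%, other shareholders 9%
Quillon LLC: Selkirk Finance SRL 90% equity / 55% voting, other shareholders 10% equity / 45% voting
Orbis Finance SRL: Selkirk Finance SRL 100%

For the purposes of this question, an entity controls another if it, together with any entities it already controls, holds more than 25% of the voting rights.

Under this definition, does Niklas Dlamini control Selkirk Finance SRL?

Yes

Niklas holds 100% of Auriga, so Niklas controls Auriga.
Niklas and Auriga together hold 10% + 70% = 80% of Selkirk, so Niklas controls Selkirk.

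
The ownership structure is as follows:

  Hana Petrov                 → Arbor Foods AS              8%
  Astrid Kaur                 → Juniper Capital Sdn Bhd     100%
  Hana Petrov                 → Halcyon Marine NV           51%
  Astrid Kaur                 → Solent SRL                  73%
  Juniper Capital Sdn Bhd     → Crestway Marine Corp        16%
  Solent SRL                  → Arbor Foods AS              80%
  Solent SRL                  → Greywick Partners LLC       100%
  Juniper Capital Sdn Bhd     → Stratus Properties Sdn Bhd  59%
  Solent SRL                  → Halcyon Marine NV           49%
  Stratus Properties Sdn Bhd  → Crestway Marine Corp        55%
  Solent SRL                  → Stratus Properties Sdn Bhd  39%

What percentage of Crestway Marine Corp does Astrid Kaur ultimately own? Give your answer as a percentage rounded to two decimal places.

Astrid reaches Crestway along 3 paths.
Via Juniper: 100% × 16% = 16%.
Via Juniper → Stratus: 100% × 59% × 55% = 32.45%.
Via Solent → Stratus: 73% × 39% × 55% = 15.6585%.
Total: 16% + 32.45% + 15.6585% = 64.1085%.
Rounded: 64.11%.

64.11%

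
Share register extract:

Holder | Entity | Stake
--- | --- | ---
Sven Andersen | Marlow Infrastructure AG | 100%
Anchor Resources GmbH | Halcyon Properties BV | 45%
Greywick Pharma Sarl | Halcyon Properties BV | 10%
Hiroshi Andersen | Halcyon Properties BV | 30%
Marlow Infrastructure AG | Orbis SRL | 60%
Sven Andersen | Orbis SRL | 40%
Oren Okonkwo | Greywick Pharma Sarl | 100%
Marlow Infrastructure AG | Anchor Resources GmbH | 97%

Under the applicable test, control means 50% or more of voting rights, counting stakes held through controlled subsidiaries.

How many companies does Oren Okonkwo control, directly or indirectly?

Oren holds 100% of Greywick, so Oren controls Greywick.
No other company's threshold is met.
Oren controls 1 company.

1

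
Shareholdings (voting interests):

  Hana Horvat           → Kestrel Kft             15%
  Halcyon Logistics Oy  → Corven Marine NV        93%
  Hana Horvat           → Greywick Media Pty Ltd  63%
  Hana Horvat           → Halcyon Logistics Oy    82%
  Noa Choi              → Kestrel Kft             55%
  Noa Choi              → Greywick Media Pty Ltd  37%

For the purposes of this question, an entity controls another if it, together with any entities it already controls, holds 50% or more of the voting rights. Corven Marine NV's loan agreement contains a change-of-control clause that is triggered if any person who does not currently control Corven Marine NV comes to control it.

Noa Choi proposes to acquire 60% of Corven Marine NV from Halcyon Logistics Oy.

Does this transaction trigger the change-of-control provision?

The purchase adds only to Noa's holdings (Halcyon's stake shrinks), so Noa is the only person who could newly come to control Corven.
Noa holds 55% of Kestrel, so Noa controls Kestrel.
Neither Noa nor any entity Noa controls holds any voting interest in Corven.
So before the transaction, Noa does not control Corven.
After the purchase, Noa holds 60% of Corven directly, and Halcyon's stake falls to 33%.
Noa holds 60% of Corven, so Noa controls Corven.
Noa did not control Corven before and does after, so the clause is triggered.

Yes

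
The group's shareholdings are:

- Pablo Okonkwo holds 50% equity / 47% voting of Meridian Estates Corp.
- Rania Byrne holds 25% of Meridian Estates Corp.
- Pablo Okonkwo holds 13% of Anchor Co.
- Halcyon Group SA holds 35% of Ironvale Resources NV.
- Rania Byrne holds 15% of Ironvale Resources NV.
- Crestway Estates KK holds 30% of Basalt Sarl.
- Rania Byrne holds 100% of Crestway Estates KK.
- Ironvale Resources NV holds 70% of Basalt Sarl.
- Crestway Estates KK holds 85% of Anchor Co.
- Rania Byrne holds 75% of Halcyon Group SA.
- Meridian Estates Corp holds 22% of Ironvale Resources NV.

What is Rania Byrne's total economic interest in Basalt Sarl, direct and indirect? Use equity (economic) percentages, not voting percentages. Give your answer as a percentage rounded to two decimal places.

62.73%

Rania reaches Basalt along 4 paths.
Via Meridian → Ironvale: 25% × 22% × 70% = 3.85%.
Via Ironvale: 15% × 70% = 10.5%.
Via Halcyon → Ironvale: 75% × 35% × 70% = 18.375%.
Via Crestway: 100% × 30% = 30%.
Total: 3.85% + 10.5% + 18.375% + 30% = 62.725%.
Rounded: 62.73%.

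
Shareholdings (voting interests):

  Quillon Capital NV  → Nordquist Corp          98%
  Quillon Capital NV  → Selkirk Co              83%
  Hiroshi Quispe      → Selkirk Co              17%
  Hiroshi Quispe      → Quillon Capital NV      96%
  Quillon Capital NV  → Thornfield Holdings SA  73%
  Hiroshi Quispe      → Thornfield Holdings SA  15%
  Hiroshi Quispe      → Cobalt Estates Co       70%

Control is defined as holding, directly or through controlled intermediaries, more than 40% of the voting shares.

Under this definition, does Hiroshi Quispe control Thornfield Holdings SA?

Yes

Hiroshi holds 96% of Quillon, so Hiroshi controls Quillon.
Hiroshi and Quillon together hold 15% + 73% = 88% of Thornfield, so Hiroshi controls Thornfield.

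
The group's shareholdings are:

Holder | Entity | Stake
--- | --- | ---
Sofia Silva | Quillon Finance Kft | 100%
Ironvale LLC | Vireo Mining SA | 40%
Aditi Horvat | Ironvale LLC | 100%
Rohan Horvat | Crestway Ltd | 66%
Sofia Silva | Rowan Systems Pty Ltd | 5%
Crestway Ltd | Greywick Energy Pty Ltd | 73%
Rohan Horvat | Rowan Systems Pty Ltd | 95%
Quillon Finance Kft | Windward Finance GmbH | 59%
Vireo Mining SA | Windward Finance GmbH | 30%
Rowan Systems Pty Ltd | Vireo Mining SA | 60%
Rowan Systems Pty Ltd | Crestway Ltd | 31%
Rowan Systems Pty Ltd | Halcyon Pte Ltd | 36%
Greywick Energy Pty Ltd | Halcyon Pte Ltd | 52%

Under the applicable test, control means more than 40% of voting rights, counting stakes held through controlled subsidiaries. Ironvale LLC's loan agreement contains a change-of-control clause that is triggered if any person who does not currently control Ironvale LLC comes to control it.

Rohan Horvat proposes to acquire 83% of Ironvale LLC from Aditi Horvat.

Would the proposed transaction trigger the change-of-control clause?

The purchase adds only to Rohan's holdings (Aditi's stake shrinks), so Rohan is the only person who could newly come to control Ironvale.
Rohan holds 95% of Rowan, so Rohan controls Rowan.
Rowan holds 60% of Vireo, so Rohan controls Vireo.
Rohan and Rowan together hold 66% + 31% = 97% of Crestway, so Rohan controls Crestway.
Crestway holds 73% of Greywick, so Rohan controls Greywick.
Rowan and Greywick together hold 36% + 52% = 88% of Halcyon, so Rohan controls Halcyon.
Neither Rohan nor any entity Rohan controls holds any voting interest in Ironvale.
So before the transaction, Rohan does not control Ironvale.
After the purchase, Rohan holds 83% of Ironvale directly, and Aditi's stake falls to 17%.
Rohan holds 83% of Ironvale, so Rohan controls Ironvale.
Rohan did not control Ironvale before and does after, so the clause is triggered.

Yes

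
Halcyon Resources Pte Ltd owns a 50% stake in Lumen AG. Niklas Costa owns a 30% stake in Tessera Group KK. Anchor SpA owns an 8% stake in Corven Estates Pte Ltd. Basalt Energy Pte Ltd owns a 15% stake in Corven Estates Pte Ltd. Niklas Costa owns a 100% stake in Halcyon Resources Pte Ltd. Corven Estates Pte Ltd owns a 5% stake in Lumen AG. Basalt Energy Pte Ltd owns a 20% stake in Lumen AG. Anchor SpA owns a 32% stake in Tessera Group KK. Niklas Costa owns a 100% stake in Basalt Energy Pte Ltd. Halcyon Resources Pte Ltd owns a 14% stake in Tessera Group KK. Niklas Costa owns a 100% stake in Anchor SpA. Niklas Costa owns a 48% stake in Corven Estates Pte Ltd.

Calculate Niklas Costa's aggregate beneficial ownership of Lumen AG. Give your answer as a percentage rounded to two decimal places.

Niklas reaches Lumen along 5 paths.
Via Basalt: 100% × 20% = 20%.
Via Anchor → Corven: 100% × 8% × 5% = 0.4%.
Via Corven: 48% × 5% = 2.4%.
Via Basalt → Corven: 100% × 15% × 5% = 0.75%.
Via Halcyon: 100% × 50% = 50%.
Total: 20% + 0.4% + 2.4% + 0.75% + 50% = 73.55%.

73.55%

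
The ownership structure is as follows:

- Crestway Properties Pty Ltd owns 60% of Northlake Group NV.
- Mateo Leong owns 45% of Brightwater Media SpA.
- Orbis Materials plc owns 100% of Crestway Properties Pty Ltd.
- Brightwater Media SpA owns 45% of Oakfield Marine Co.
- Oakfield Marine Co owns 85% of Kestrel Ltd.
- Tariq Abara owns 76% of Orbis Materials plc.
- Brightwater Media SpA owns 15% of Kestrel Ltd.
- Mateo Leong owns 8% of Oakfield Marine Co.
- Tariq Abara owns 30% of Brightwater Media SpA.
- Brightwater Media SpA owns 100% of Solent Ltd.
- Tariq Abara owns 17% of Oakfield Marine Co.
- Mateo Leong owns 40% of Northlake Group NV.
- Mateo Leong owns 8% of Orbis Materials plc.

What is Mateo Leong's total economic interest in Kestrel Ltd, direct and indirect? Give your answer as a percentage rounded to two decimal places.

Mateo reaches Kestrel along 3 paths.
Via Brightwater: 45% × 15% = 6.75%.
Via Brightwater → Oakfield: 45% × 45% × 85% = 17.2125%.
Via Oakfield: 8% × 85% = 6.8%.
Total: 6.75% + 17.2125% + 6.8% = 30.7625%.
Rounded: 30.76%.

30.76%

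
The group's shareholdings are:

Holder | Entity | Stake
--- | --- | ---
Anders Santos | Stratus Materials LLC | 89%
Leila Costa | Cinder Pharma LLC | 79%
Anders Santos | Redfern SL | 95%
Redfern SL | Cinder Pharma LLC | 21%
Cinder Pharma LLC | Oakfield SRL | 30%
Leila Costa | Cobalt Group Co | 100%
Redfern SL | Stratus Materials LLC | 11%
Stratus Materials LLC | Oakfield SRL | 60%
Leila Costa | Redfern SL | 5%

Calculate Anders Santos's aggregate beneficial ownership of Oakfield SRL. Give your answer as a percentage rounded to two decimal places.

65.66%

Anders reaches Oakfield along 3 paths.
Via Redfern → Cinder: 95% × 21% × 30% = 5.985%.
Via Redfern → Stratus: 95% × 11% × 60% = 6.27%.
Via Stratus: 89% × 60% = 53.4%.
Total: 5.985% + 6.27% + 53.4% = 65.655%.
Rounded: 65.66%.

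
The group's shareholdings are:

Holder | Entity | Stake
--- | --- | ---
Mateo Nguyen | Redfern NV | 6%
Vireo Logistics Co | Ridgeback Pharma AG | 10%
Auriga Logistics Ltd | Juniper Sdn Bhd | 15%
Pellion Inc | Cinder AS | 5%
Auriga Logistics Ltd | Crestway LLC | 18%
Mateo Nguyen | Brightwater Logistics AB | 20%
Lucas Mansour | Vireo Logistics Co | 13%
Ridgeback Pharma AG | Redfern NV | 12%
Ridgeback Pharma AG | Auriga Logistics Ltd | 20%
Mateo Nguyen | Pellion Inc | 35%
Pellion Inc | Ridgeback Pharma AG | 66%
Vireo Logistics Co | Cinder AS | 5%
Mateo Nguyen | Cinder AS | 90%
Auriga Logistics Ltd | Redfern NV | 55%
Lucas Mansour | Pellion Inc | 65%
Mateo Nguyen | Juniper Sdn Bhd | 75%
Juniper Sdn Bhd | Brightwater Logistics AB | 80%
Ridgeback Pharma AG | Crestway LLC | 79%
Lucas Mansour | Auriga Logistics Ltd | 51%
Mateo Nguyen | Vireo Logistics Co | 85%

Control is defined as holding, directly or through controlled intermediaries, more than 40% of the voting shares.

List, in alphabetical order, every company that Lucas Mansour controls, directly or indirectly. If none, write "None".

Lucas holds 65% of Pellion, so Lucas controls Pellion.
Pellion holds 66% of Ridgeback, so Lucas controls Ridgeback.
Lucas and Ridgeback together hold 51% + 20% = 71% of Auriga, so Lucas controls Auriga.
Auriga and Ridgeback together hold 55% + 12% = 67% of Redfern, so Lucas controls Redfern.
Ridgeback and Auriga together hold 79% + 18% = 97% of Crestway, so Lucas controls Crestway.
No other company's threshold is met.

Auriga Logistics Ltd, Crestway LLC, Pellion Inc, Redfern NV, Ridgeback Pharma AG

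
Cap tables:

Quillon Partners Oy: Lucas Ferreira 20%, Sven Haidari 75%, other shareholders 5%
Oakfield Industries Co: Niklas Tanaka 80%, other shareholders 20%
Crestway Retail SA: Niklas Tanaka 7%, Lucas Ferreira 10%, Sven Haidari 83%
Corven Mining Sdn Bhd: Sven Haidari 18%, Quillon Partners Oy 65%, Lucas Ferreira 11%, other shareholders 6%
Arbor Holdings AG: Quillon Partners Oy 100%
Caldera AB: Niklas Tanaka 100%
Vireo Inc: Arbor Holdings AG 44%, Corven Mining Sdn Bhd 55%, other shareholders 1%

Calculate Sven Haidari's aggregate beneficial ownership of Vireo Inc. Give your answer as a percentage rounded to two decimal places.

69.71%

Sven reaches Vireo along 3 paths.
Via Quillon → Arbor: 75% × 100% × 44% = 33%.
Via Corven: 18% × 55% = 9.9%.
Via Quillon → Corven: 75% × 65% × 55% = 26.8125%.
Total: 33% + 9.9% + 26.8125% = 69.7125%.
Rounded: 69.71%.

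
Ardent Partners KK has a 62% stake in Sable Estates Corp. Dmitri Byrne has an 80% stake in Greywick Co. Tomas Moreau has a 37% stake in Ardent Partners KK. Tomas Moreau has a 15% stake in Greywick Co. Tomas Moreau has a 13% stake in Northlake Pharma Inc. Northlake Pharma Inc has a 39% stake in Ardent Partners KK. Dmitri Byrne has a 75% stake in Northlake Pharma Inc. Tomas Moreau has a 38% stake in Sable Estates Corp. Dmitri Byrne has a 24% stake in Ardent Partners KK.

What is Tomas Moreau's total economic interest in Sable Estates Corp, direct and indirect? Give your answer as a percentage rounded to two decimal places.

Tomas reaches Sable along 3 paths.
Direct stake: 38% = 38%.
Via Ardent: 37% × 62% = 22.94%.
Via Northlake → Ardent: 13% × 39% × 62% = 3.1434%.
Total: 38% + 22.94% + 3.1434% = 64.0834%.
Rounded: 64.08%.

64.08%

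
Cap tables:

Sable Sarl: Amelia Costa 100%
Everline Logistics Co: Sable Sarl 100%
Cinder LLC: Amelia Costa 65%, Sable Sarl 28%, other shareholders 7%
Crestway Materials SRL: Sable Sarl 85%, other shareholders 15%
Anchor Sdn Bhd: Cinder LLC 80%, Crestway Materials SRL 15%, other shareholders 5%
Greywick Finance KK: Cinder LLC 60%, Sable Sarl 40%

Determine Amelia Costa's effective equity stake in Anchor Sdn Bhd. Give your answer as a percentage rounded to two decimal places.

Amelia reaches Anchor along 3 paths.
Via Cinder: 65% × 80% = 52%.
Via Sable → Cinder: 100% × 28% × 80% = 22.4%.
Via Sable → Crestway: 100% × 85% × 15% = 12.75%.
Total: 52% + 22.4% + 12.75% = 87.15%.

87.15%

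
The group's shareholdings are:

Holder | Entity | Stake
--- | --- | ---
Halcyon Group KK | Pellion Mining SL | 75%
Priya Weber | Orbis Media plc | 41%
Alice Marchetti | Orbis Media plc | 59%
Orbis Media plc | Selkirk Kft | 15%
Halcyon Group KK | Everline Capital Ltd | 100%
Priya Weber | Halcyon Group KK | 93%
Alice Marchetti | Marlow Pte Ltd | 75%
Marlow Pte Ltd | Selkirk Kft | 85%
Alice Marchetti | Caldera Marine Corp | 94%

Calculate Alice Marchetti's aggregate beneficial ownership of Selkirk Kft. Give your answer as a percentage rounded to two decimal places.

72.60%

Alice reaches Selkirk along 2 paths.
Via Orbis: 59% × 15% = 8.85%.
Via Marlow: 75% × 85% = 63.75%.
Total: 8.85% + 63.75% = 72.6%.
Rounded: 72.60%.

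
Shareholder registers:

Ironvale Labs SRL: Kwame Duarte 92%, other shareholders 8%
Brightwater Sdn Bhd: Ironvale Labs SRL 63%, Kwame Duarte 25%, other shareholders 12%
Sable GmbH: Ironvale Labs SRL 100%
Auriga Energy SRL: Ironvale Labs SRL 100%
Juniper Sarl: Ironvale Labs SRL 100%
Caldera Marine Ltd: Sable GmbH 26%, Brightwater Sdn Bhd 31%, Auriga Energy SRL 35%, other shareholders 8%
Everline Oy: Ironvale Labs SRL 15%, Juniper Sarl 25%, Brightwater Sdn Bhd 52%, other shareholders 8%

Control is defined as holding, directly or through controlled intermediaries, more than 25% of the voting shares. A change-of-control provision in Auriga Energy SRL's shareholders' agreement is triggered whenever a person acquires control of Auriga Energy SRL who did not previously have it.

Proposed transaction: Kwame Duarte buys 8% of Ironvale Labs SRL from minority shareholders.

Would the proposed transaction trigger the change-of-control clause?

No

The purchase changes only Kwame's holdings, so Kwame is the only person who could newly come to control Auriga.
Kwame holds 92% of Ironvale, so Kwame controls Ironvale.
Ironvale holds 100% of Auriga, so Kwame controls Auriga.
So Kwame already controls Auriga before the transaction.
After the purchase, Kwame's direct stake in Ironvale rises to 92% + 8% = 100%.
Kwame controlled Auriga already, so this is not a new person acquiring control; every other person's position is unchanged or reduced.
No new person acquires control, so the clause is not triggered.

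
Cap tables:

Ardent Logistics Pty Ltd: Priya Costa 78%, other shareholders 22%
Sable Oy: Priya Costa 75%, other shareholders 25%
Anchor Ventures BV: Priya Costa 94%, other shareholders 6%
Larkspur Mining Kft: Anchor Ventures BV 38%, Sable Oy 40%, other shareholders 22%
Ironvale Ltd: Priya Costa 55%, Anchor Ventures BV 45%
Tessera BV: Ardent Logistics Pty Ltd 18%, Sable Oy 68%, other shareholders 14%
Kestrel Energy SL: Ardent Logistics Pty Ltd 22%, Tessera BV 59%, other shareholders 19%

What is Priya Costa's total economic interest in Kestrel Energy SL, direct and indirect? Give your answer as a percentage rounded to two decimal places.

55.53%

Priya reaches Kestrel along 3 paths.
Via Ardent: 78% × 22% = 17.16%.
Via Ardent → Tessera: 78% × 18% × 59% = 8.2836%.
Via Sable → Tessera: 75% × 68% × 59% = 30.09%.
Total: 17.16% + 8.2836% + 30.09% = 55.5336%.
Rounded: 55.53%.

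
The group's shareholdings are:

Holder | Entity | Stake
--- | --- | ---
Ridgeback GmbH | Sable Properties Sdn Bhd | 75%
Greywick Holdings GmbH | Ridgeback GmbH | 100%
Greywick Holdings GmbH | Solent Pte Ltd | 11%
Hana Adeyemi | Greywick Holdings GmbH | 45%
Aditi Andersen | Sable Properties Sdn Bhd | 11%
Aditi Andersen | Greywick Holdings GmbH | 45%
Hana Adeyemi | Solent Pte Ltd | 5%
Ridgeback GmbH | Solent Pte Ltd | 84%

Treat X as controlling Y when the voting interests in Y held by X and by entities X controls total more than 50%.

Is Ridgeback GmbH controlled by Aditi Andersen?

No

Aditi's largest direct stake is 45% in Greywick, which does not meet the threshold, so Aditi controls no company.
Neither Aditi nor any entity Aditi controls holds any voting interest in Ridgeback.
So Aditi does not control Ridgeback.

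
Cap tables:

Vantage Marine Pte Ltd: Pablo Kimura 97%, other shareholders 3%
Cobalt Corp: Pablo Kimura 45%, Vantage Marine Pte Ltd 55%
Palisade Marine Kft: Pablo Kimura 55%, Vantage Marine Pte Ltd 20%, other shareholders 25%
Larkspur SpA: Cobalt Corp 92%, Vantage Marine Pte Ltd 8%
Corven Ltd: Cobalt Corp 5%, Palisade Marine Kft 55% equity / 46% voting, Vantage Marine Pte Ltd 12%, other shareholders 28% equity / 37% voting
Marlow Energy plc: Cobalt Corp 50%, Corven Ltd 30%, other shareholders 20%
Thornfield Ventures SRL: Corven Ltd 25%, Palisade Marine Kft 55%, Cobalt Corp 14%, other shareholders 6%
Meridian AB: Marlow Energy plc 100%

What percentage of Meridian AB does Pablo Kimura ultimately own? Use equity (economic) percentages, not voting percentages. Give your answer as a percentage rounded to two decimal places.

Pablo reaches Meridian along 7 paths.
Via Cobalt → Marlow: 45% × 50% × 100% = 22.5%.
Via Vantage → Cobalt → Marlow: 97% × 55% × 50% × 100% = 26.675%.
Via Cobalt → Corven → Marlow: 45% × 5% × 30% × 100% = 0.675%.
Via Vantage → Cobalt → Corven → Marlow: 97% × 55% × 5% × 30% × 100% = 0.80025%.
Via Palisade → Corven → Marlow: 55% × 55% × 30% × 100% = 9.075%.
Via Vantage → Palisade → Corven → Marlow: 97% × 20% × 55% × 30% × 100% = 3.201%.
Via Vantage → Corven → Marlow: 97% × 12% × 30% × 100% = 3.492%.
Total: 22.5% + 26.675% + 0.675% + 0.80025% + 9.075% + 3.201% + 3.492% = 66.41825%.
Rounded: 66.42%.

66.42%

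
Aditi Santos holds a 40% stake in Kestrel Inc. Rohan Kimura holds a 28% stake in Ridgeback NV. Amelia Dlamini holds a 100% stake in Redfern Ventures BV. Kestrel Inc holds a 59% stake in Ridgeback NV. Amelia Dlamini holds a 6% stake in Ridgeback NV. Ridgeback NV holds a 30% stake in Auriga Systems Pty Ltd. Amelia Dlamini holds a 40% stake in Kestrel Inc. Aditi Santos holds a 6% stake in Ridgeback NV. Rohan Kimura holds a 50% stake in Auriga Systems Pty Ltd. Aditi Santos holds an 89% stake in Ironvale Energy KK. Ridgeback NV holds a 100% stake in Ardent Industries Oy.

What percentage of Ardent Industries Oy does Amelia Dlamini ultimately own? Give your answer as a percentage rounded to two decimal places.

29.60%

Amelia reaches Ardent along 2 paths.
Via Kestrel → Ridgeback: 40% × 59% × 100% = 23.6%.
Via Ridgeback: 6% × 100% = 6%.
Total: 23.6% + 6% = 29.6%.
Rounded: 29.60%.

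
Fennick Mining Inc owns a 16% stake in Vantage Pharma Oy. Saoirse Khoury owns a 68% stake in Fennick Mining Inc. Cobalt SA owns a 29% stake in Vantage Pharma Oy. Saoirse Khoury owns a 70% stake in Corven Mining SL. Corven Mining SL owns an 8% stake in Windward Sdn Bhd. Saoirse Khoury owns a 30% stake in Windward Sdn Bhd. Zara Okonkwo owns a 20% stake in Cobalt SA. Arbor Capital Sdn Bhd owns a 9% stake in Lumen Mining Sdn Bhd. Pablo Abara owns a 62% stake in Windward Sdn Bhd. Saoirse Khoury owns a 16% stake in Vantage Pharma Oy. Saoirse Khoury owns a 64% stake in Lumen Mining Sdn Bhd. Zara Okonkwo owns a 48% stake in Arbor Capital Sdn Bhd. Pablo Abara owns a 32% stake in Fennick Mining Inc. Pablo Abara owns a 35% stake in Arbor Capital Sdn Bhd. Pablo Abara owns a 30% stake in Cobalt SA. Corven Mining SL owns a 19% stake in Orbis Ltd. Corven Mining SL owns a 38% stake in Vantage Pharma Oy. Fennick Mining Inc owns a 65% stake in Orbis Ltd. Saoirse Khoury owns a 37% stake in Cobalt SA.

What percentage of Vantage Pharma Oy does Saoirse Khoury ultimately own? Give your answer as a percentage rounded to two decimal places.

64.21%

Saoirse reaches Vantage along 4 paths.
Via Cobalt: 37% × 29% = 10.73%.
Via Fennick: 68% × 16% = 10.88%.
Via Corven: 70% × 38% = 26.6%.
Direct stake: 16% = 16%.
Total: 10.73% + 10.88% + 26.6% + 16% = 64.21%.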